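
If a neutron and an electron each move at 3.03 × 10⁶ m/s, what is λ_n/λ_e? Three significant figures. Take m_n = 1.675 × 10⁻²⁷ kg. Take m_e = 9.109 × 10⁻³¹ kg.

λ_n/λ_e = 5.44 × 10⁻⁴

At fixed v, p = mv so λ = h/(mv) ∝ 1/m.
λ_n/λ_e = m_e/m_n = 9.109 × 10⁻³¹/1.675 × 10⁻²⁷ = 5.44 × 10⁻⁴.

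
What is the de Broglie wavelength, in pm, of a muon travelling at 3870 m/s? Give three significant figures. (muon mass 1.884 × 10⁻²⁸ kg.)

p = mv = 1.884 × 10⁻²⁸ × 3870 = 7.291 × 10⁻²⁵ kg·m/s.
λ = h/p = 6.626 × 10⁻³⁴ / 7.291 × 10⁻²⁵ = 9.09 × 10⁻¹⁰ m = 909 pm.

λ = 909 pm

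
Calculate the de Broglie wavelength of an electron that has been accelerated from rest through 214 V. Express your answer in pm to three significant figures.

λ = 83.8 pm

KE = eV = 1.602 × 10⁻¹⁹ × 214.0 = 3.428 × 10⁻¹⁷ J.
p = √(2mKE) = √(2 × 9.109 × 10⁻³¹ × 3.428 × 10⁻¹⁷) = 7.903 × 10⁻²⁴ kg·m/s.
λ = h/p = 6.626 × 10⁻³⁴ / 7.903 × 10⁻²⁴ = 8.38 × 10⁻¹¹ m = 83.8 pm.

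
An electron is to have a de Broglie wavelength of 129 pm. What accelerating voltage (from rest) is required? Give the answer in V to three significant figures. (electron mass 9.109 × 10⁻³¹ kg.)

V = 90.4 V

p = h/λ = 6.626 × 10⁻³⁴ / 1.290 × 10⁻¹⁰ = 5.136 × 10⁻²⁴ kg·m/s.
KE = p²/(2m) = 1.448 × 10⁻¹⁷ J.
V = KE/e = 1.448 × 10⁻¹⁷ / (1.602 × 10⁻¹⁹) = 90.4 V.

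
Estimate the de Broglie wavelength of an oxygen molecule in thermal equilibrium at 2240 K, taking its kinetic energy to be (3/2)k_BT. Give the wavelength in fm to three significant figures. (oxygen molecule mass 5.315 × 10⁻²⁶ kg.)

KE = (3/2)k_BT = 1.5 × 1.381 × 10⁻²³ × 2240 = 4.640 × 10⁻²⁰ J.
p = √(2mKE) = √(2 × 5.315 × 10⁻²⁶ × 4.640 × 10⁻²⁰) = 7.023 × 10⁻²³ kg·m/s.
λ = h/p = 9.43 × 10⁻¹² m = 9430 fm.

λ = 9430 fm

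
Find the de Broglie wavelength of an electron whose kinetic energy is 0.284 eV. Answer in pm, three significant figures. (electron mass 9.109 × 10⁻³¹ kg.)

λ = 2300 pm

KE = 0.284 eV = 4.550 × 10⁻²⁰ J.
p = √(2mKE) = √(2 × 9.109 × 10⁻³¹ × 4.550 × 10⁻²⁰) = 2.879 × 10⁻²⁵ kg·m/s.
λ = h/p = 6.626 × 10⁻³⁴ / 2.879 × 10⁻²⁵ = 2.30 × 10⁻⁹ m = 2300 pm.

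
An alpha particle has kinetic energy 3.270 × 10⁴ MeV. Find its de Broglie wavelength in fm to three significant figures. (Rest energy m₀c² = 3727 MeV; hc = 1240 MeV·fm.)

Total energy E = KE + m₀c² = 3.270 × 10⁴ + 3727 = 36427 MeV.
(pc)² = E² − (m₀c²)² = (36427)² − (3727)² = 1.313 × 10⁹ MeV², so pc = 3.624 × 10⁴ MeV.
λ = hc/(pc) = 1240 MeV·fm / 3.624 × 10⁴ MeV = 0.0342 fm.

λ = 0.0342 fm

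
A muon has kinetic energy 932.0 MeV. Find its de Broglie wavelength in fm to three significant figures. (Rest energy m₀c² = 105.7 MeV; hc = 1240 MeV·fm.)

λ = 1.20 fm

Total energy E = KE + m₀c² = 932.0 + 105.7 = 1037.7 MeV.
(pc)² = E² − (m₀c²)² = (1037.7)² − (105.7)² = 1.066 × 10⁶ MeV², so pc = 1032 MeV.
λ = hc/(pc) = 1240 MeV·fm / 1032 MeV = 1.20 fm.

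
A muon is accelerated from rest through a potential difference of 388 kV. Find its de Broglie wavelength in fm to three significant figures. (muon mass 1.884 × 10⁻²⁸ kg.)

KE = eV = 1.602 × 10⁻¹⁹ × 3.880 × 10⁵ = 6.216 × 10⁻¹⁴ J.
p = √(2mKE) = √(2 × 1.884 × 10⁻²⁸ × 6.216 × 10⁻¹⁴) = 4.840 × 10⁻²¹ kg·m/s.
λ = h/p = 6.626 × 10⁻³⁴ / 4.840 × 10⁻²¹ = 1.37 × 10⁻¹³ m = 137 fm.

λ = 137 fm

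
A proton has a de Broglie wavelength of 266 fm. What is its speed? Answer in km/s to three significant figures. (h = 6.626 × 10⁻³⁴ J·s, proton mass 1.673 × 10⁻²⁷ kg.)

v = 1490 km/s

p = h/λ = 6.626 × 10⁻³⁴ / 2.660 × 10⁻¹³ = 2.491 × 10⁻²¹ kg·m/s.
v = p/m = 2.491 × 10⁻²¹ / 1.673 × 10⁻²⁷ = 1.49 × 10⁶ m/s = 1490 km/s.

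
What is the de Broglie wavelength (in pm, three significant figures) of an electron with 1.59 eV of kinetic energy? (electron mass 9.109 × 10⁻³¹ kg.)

λ = 973 pm

KE = 1.59 eV = 2.547 × 10⁻¹⁹ J.
p = √(2mKE) = √(2 × 9.109 × 10⁻³¹ × 2.547 × 10⁻¹⁹) = 6.812 × 10⁻²⁵ kg·m/s.
λ = h/p = 6.626 × 10⁻³⁴ / 6.812 × 10⁻²⁵ = 9.73 × 10⁻¹⁰ m = 973 pm.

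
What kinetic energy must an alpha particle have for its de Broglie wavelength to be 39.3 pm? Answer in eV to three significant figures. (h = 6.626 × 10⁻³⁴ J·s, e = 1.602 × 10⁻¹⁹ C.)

KE = 0.134 eV

p = h/λ = 6.626 × 10⁻³⁴ / 3.930 × 10⁻¹¹ = 1.686 × 10⁻²³ kg·m/s.
KE = p²/(2m) = (1.686 × 10⁻²³)² / (2 × 6.645 × 10⁻²⁷) = 2.139 × 10⁻²⁰ J = 0.134 eV.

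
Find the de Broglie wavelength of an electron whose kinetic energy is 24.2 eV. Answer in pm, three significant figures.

KE = 24.2 eV = 3.877 × 10⁻¹⁸ J.
p = √(2mKE) = √(2 × 9.109 × 10⁻³¹ × 3.877 × 10⁻¹⁸) = 2.658 × 10⁻²⁴ kg·m/s.
λ = h/p = 6.626 × 10⁻³⁴ / 2.658 × 10⁻²⁴ = 2.49 × 10⁻¹⁰ m = 249 pm.

λ = 249 pm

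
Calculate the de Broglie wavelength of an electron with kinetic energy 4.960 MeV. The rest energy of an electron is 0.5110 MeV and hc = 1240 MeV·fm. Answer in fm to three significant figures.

Total energy E = KE + m₀c² = 4.960 + 0.5110 = 5.4710 MeV.
(pc)² = E² − (m₀c²)² = (5.4710)² − (0.5110)² = 29.67 MeV², so pc = 5.447 MeV.
λ = hc/(pc) = 1240 MeV·fm / 5.447 MeV = 228 fm.

λ = 228 fm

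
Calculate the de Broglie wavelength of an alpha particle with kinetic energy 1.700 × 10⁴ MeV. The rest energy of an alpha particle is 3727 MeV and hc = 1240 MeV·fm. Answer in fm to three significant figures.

Total energy E = KE + m₀c² = 1.700 × 10⁴ + 3727 = 20727 MeV.
(pc)² = E² − (m₀c²)² = (20727)² − (3727)² = 4.157 × 10⁸ MeV², so pc = 2.039 × 10⁴ MeV.
λ = hc/(pc) = 1240 MeV·fm / 2.039 × 10⁴ MeV = 0.0608 fm.

λ = 0.0608 fm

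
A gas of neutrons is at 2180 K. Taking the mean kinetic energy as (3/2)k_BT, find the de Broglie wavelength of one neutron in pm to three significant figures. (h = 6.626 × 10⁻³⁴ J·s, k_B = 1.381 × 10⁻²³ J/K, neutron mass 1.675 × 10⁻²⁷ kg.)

KE = (3/2)k_BT = 1.5 × 1.381 × 10⁻²³ × 2180 = 4.516 × 10⁻²⁰ J.
p = √(2mKE) = √(2 × 1.675 × 10⁻²⁷ × 4.516 × 10⁻²⁰) = 1.230 × 10⁻²³ kg·m/s.
λ = h/p = 5.39 × 10⁻¹¹ m = 53.9 pm.

λ = 53.9 pm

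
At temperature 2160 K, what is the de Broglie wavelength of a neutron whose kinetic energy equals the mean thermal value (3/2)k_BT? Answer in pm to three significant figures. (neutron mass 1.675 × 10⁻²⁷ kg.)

KE = (3/2)k_BT = 1.5 × 1.381 × 10⁻²³ × 2160 = 4.474 × 10⁻²⁰ J.
p = √(2mKE) = √(2 × 1.675 × 10⁻²⁷ × 4.474 × 10⁻²⁰) = 1.224 × 10⁻²³ kg·m/s.
λ = h/p = 5.41 × 10⁻¹¹ m = 54.1 pm.

λ = 54.1 pm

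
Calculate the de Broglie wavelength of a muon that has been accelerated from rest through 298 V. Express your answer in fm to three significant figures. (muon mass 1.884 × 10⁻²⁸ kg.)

KE = eV = 1.602 × 10⁻¹⁹ × 298.0 = 4.774 × 10⁻¹⁷ J.
p = √(2mKE) = √(2 × 1.884 × 10⁻²⁸ × 4.774 × 10⁻¹⁷) = 1.341 × 10⁻²² kg·m/s.
λ = h/p = 6.626 × 10⁻³⁴ / 1.341 × 10⁻²² = 4.94 × 10⁻¹² m = 4940 fm.

λ = 4940 fm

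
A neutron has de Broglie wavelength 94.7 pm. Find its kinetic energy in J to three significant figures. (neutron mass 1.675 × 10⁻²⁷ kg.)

p = h/λ = 6.626 × 10⁻³⁴ / 9.470 × 10⁻¹¹ = 6.997 × 10⁻²⁴ kg·m/s.
KE = p²/(2m) = (6.997 × 10⁻²⁴)² / (2 × 1.675 × 10⁻²⁷) = 1.461 × 10⁻²⁰ J = 1.46 × 10⁻²⁰ J.

KE = 1.46 × 10⁻²⁰ J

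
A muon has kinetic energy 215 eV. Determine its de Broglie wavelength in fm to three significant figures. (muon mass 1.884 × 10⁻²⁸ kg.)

λ = 5820 fm

KE = 215 eV = 3.444 × 10⁻¹⁷ J.
p = √(2mKE) = √(2 × 1.884 × 10⁻²⁸ × 3.444 × 10⁻¹⁷) = 1.139 × 10⁻²² kg·m/s.
λ = h/p = 6.626 × 10⁻³⁴ / 1.139 × 10⁻²² = 5.82 × 10⁻¹² m = 5820 fm.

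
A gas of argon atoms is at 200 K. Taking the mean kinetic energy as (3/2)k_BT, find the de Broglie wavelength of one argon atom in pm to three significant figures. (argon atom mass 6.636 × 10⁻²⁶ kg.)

KE = (3/2)k_BT = 1.5 × 1.381 × 10⁻²³ × 200 = 4.143 × 10⁻²¹ J.
p = √(2mKE) = √(2 × 6.636 × 10⁻²⁶ × 4.143 × 10⁻²¹) = 2.345 × 10⁻²³ kg·m/s.
λ = h/p = 2.83 × 10⁻¹¹ m = 28.3 pm.

λ = 28.3 pm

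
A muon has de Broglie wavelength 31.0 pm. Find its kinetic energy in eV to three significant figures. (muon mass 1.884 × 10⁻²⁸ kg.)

p = h/λ = 6.626 × 10⁻³⁴ / 3.100 × 10⁻¹¹ = 2.137 × 10⁻²³ kg·m/s.
KE = p²/(2m) = (2.137 × 10⁻²³)² / (2 × 1.884 × 10⁻²⁸) = 1.212 × 10⁻¹⁸ J = 7.57 eV.

KE = 7.57 eV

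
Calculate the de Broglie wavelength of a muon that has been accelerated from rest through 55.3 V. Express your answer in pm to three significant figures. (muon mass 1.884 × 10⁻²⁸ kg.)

KE = eV = 1.602 × 10⁻¹⁹ × 55.30 = 8.859 × 10⁻¹⁸ J.
p = √(2mKE) = √(2 × 1.884 × 10⁻²⁸ × 8.859 × 10⁻¹⁸) = 5.778 × 10⁻²³ kg·m/s.
λ = h/p = 6.626 × 10⁻³⁴ / 5.778 × 10⁻²³ = 1.15 × 10⁻¹¹ m = 11.5 pm.

λ = 11.5 pm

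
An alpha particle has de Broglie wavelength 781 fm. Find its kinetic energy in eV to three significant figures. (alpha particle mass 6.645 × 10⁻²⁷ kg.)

p = h/λ = 6.626 × 10⁻³⁴ / 7.810 × 10⁻¹³ = 8.484 × 10⁻²² kg·m/s.
KE = p²/(2m) = (8.484 × 10⁻²²)² / (2 × 6.645 × 10⁻²⁷) = 5.416 × 10⁻¹⁷ J = 338 eV.

KE = 338 eV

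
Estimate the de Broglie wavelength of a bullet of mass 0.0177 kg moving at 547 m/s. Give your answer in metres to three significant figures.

λ = 6.84 × 10⁻³⁵ m

p = mv = 0.0177 × 547 = 9.682 kg·m/s.
λ = h/p = 6.626 × 10⁻³⁴ / 9.682 = 6.84 × 10⁻³⁵ m.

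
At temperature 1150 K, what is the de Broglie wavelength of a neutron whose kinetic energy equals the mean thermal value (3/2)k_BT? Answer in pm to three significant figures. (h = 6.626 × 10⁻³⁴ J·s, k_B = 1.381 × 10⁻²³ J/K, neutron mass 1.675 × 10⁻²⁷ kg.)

λ = 74.2 pm

KE = (3/2)k_BT = 1.5 × 1.381 × 10⁻²³ × 1150 = 2.382 × 10⁻²⁰ J.
p = √(2mKE) = √(2 × 1.675 × 10⁻²⁷ × 2.382 × 10⁻²⁰) = 8.933 × 10⁻²⁴ kg·m/s.
λ = h/p = 7.42 × 10⁻¹¹ m = 74.2 pm.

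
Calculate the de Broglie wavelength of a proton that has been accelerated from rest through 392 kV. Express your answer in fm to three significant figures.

KE = eV = 1.602 × 10⁻¹⁹ × 3.920 × 10⁵ = 6.280 × 10⁻¹⁴ J.
p = √(2mKE) = √(2 × 1.673 × 10⁻²⁷ × 6.280 × 10⁻¹⁴) = 1.450 × 10⁻²⁰ kg·m/s.
λ = h/p = 6.626 × 10⁻³⁴ / 1.450 × 10⁻²⁰ = 4.57 × 10⁻¹⁴ m = 45.7 fm.

λ = 45.7 fm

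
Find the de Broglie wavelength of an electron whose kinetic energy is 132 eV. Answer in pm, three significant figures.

KE = 132 eV = 2.115 × 10⁻¹⁷ J.
p = √(2mKE) = √(2 × 9.109 × 10⁻³¹ × 2.115 × 10⁻¹⁷) = 6.207 × 10⁻²⁴ kg·m/s.
λ = h/p = 6.626 × 10⁻³⁴ / 6.207 × 10⁻²⁴ = 1.07 × 10⁻¹⁰ m = 107 pm.

λ = 107 pm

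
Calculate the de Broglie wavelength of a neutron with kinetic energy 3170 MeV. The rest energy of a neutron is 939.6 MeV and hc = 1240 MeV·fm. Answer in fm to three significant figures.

Total energy E = KE + m₀c² = 3170 + 939.6 = 4109.6 MeV.
(pc)² = E² − (m₀c²)² = (4109.6)² − (939.6)² = 1.601 × 10⁷ MeV², so pc = 4001 MeV.
λ = hc/(pc) = 1240 MeV·fm / 4001 MeV = 0.310 fm.

λ = 0.310 fm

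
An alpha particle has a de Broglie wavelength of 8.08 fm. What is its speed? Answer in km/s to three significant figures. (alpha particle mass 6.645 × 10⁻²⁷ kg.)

v = 1.23 × 10⁴ km/s

p = h/λ = 6.626 × 10⁻³⁴ / 8.080 × 10⁻¹⁵ = 8.200 × 10⁻²⁰ kg·m/s.
v = p/m = 8.200 × 10⁻²⁰ / 6.645 × 10⁻²⁷ = 1.23 × 10⁷ m/s = 1.23 × 10⁴ km/s.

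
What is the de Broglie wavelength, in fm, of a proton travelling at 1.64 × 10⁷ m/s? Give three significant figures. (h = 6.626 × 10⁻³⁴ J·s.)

p = mv = 1.673 × 10⁻²⁷ × 1.64 × 10⁷ = 2.744 × 10⁻²⁰ kg·m/s.
λ = h/p = 6.626 × 10⁻³⁴ / 2.744 × 10⁻²⁰ = 2.41 × 10⁻¹⁴ m = 24.1 fm.

λ = 24.1 fm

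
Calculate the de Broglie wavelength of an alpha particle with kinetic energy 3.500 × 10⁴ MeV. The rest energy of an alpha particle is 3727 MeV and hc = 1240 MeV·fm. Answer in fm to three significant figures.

Total energy E = KE + m₀c² = 3.500 × 10⁴ + 3727 = 38727 MeV.
(pc)² = E² − (m₀c²)² = (38727)² − (3727)² = 1.486 × 10⁹ MeV², so pc = 3.855 × 10⁴ MeV.
λ = hc/(pc) = 1240 MeV·fm / 3.855 × 10⁴ MeV = 0.0322 fm.

λ = 0.0322 fm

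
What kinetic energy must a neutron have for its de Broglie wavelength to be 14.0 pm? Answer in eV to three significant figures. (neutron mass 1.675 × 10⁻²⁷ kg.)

p = h/λ = 6.626 × 10⁻³⁴ / 1.400 × 10⁻¹¹ = 4.733 × 10⁻²³ kg·m/s.
KE = p²/(2m) = (4.733 × 10⁻²³)² / (2 × 1.675 × 10⁻²⁷) = 6.687 × 10⁻¹⁹ J = 4.17 eV.

KE = 4.17 eV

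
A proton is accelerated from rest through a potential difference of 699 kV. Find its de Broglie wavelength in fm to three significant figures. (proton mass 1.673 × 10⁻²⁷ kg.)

λ = 34.2 fm

KE = eV = 1.602 × 10⁻¹⁹ × 6.990 × 10⁵ = 1.120 × 10⁻¹³ J.
p = √(2mKE) = √(2 × 1.673 × 10⁻²⁷ × 1.120 × 10⁻¹³) = 1.936 × 10⁻²⁰ kg·m/s.
λ = h/p = 6.626 × 10⁻³⁴ / 1.936 × 10⁻²⁰ = 3.42 × 10⁻¹⁴ m = 34.2 fm.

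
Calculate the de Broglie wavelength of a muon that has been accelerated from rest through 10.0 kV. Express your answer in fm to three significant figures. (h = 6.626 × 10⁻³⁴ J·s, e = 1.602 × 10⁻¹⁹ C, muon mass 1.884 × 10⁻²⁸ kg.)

λ = 853 fm

KE = eV = 1.602 × 10⁻¹⁹ × 1.000 × 10⁴ = 1.602 × 10⁻¹⁵ J.
p = √(2mKE) = √(2 × 1.884 × 10⁻²⁸ × 1.602 × 10⁻¹⁵) = 7.769 × 10⁻²² kg·m/s.
λ = h/p = 6.626 × 10⁻³⁴ / 7.769 × 10⁻²² = 8.53 × 10⁻¹³ m = 853 fm.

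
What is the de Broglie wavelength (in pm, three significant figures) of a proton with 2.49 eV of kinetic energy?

KE = 2.49 eV = 3.989 × 10⁻¹⁹ J.
p = √(2mKE) = √(2 × 1.673 × 10⁻²⁷ × 3.989 × 10⁻¹⁹) = 3.653 × 10⁻²³ kg·m/s.
λ = h/p = 6.626 × 10⁻³⁴ / 3.653 × 10⁻²³ = 1.81 × 10⁻¹¹ m = 18.1 pm.

λ = 18.1 pm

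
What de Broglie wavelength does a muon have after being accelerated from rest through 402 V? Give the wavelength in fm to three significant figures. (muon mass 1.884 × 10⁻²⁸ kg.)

KE = eV = 1.602 × 10⁻¹⁹ × 402.0 = 6.440 × 10⁻¹⁷ J.
p = √(2mKE) = √(2 × 1.884 × 10⁻²⁸ × 6.440 × 10⁻¹⁷) = 1.558 × 10⁻²² kg·m/s.
λ = h/p = 6.626 × 10⁻³⁴ / 1.558 × 10⁻²² = 4.25 × 10⁻¹² m = 4250 fm.

λ = 4250 fm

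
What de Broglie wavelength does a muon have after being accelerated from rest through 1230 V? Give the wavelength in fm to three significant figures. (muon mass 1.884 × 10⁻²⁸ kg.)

λ = 2430 fm

KE = eV = 1.602 × 10⁻¹⁹ × 1230 = 1.970 × 10⁻¹⁶ J.
p = √(2mKE) = √(2 × 1.884 × 10⁻²⁸ × 1.970 × 10⁻¹⁶) = 2.725 × 10⁻²² kg·m/s.
λ = h/p = 6.626 × 10⁻³⁴ / 2.725 × 10⁻²² = 2.43 × 10⁻¹² m = 2430 fm.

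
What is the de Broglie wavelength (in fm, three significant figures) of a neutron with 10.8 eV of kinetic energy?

λ = 8700 fm

KE = 10.8 eV = 1.730 × 10⁻¹⁸ J.
p = √(2mKE) = √(2 × 1.675 × 10⁻²⁷ × 1.730 × 10⁻¹⁸) = 7.613 × 10⁻²³ kg·m/s.
λ = h/p = 6.626 × 10⁻³⁴ / 7.613 × 10⁻²³ = 8.70 × 10⁻¹² m = 8700 fm.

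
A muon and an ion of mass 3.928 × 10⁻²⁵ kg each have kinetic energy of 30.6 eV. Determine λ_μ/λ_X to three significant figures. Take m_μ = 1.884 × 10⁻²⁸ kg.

λ_μ/λ_X = 45.7

At fixed KE, p = √(2mKE) so λ = h/p ∝ 1/√m.
λ_μ/λ_X = √(m_X/m_μ) = √(3.928 × 10⁻²⁵/1.884 × 10⁻²⁸) = √(2085) = 45.7.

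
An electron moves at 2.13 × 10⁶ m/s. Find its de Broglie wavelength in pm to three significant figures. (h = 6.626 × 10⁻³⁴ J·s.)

λ = 342 pm

p = mv = 9.109 × 10⁻³¹ × 2.13 × 10⁶ = 1.940 × 10⁻²⁴ kg·m/s.
λ = h/p = 6.626 × 10⁻³⁴ / 1.940 × 10⁻²⁴ = 3.42 × 10⁻¹⁰ m = 342 pm.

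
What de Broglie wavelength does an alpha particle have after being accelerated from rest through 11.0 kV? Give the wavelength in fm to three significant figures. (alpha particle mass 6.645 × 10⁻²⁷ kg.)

KE = 2eV = 2 × 1.602 × 10⁻¹⁹ × 1.100 × 10⁴ = 3.524 × 10⁻¹⁵ J.
p = √(2mKE) = √(2 × 6.645 × 10⁻²⁷ × 3.524 × 10⁻¹⁵) = 6.844 × 10⁻²¹ kg·m/s.
λ = h/p = 6.626 × 10⁻³⁴ / 6.844 × 10⁻²¹ = 9.68 × 10⁻¹⁴ m = 96.8 fm.

λ = 96.8 fm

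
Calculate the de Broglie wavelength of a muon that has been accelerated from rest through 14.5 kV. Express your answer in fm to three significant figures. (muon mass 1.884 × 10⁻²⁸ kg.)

KE = eV = 1.602 × 10⁻¹⁹ × 1.450 × 10⁴ = 2.323 × 10⁻¹⁵ J.
p = √(2mKE) = √(2 × 1.884 × 10⁻²⁸ × 2.323 × 10⁻¹⁵) = 9.356 × 10⁻²² kg·m/s.
λ = h/p = 6.626 × 10⁻³⁴ / 9.356 × 10⁻²² = 7.08 × 10⁻¹³ m = 708 fm.

λ = 708 fm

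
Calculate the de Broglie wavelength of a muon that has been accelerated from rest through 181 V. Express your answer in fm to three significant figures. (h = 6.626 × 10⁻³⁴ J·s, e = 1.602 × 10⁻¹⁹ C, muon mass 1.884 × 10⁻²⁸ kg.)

λ = 6340 fm

KE = eV = 1.602 × 10⁻¹⁹ × 181.0 = 2.900 × 10⁻¹⁷ J.
p = √(2mKE) = √(2 × 1.884 × 10⁻²⁸ × 2.900 × 10⁻¹⁷) = 1.045 × 10⁻²² kg·m/s.
λ = h/p = 6.626 × 10⁻³⁴ / 1.045 × 10⁻²² = 6.34 × 10⁻¹² m = 6340 fm.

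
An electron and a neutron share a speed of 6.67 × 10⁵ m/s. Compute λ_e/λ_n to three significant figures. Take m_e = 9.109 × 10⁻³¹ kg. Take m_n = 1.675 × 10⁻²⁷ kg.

At fixed v, p = mv so λ = h/(mv) ∝ 1/m.
λ_e/λ_n = m_n/m_e = 1.675 × 10⁻²⁷/9.109 × 10⁻³¹ = 1840.

λ_e/λ_n = 1840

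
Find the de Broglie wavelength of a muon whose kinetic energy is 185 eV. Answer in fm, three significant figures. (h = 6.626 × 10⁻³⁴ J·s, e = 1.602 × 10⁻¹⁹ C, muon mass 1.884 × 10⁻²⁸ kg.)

KE = 185 eV = 2.964 × 10⁻¹⁷ J.
p = √(2mKE) = √(2 × 1.884 × 10⁻²⁸ × 2.964 × 10⁻¹⁷) = 1.057 × 10⁻²² kg·m/s.
λ = h/p = 6.626 × 10⁻³⁴ / 1.057 × 10⁻²² = 6.27 × 10⁻¹² m = 6270 fm.

λ = 6270 fm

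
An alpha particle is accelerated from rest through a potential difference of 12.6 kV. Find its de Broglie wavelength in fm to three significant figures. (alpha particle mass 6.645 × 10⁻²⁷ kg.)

KE = 2eV = 2 × 1.602 × 10⁻¹⁹ × 1.260 × 10⁴ = 4.037 × 10⁻¹⁵ J.
p = √(2mKE) = √(2 × 6.645 × 10⁻²⁷ × 4.037 × 10⁻¹⁵) = 7.325 × 10⁻²¹ kg·m/s.
λ = h/p = 6.626 × 10⁻³⁴ / 7.325 × 10⁻²¹ = 9.05 × 10⁻¹⁴ m = 90.5 fm.

λ = 90.5 fm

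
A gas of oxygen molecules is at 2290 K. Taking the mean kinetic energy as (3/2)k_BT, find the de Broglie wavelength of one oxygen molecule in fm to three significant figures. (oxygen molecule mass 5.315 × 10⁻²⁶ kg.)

λ = 9330 fm

KE = (3/2)k_BT = 1.5 × 1.381 × 10⁻²³ × 2290 = 4.744 × 10⁻²⁰ J.
p = √(2mKE) = √(2 × 5.315 × 10⁻²⁶ × 4.744 × 10⁻²⁰) = 7.101 × 10⁻²³ kg·m/s.
λ = h/p = 9.33 × 10⁻¹² m = 9330 fm.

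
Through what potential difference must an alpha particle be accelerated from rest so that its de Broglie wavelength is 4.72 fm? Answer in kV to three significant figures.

V = 4630 kV

p = h/λ = 6.626 × 10⁻³⁴ / 4.720 × 10⁻¹⁵ = 1.404 × 10⁻¹⁹ kg·m/s.
KE = p²/(2m) = 1.483 × 10⁻¹² J.
V = KE/2e = 1.483 × 10⁻¹² / (2 × 1.602 × 10⁻¹⁹) = 4630 kV.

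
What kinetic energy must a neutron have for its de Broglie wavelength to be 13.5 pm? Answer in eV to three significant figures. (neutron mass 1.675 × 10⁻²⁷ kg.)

KE = 4.49 eV

p = h/λ = 6.626 × 10⁻³⁴ / 1.350 × 10⁻¹¹ = 4.908 × 10⁻²³ kg·m/s.
KE = p²/(2m) = (4.908 × 10⁻²³)² / (2 × 1.675 × 10⁻²⁷) = 7.191 × 10⁻¹⁹ J = 4.49 eV.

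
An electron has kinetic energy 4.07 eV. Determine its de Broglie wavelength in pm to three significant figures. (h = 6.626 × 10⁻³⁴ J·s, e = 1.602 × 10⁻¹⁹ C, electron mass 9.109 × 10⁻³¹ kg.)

KE = 4.07 eV = 6.520 × 10⁻¹⁹ J.
p = √(2mKE) = √(2 × 9.109 × 10⁻³¹ × 6.520 × 10⁻¹⁹) = 1.090 × 10⁻²⁴ kg·m/s.
λ = h/p = 6.626 × 10⁻³⁴ / 1.090 × 10⁻²⁴ = 6.08 × 10⁻¹⁰ m = 608 pm.

λ = 608 pm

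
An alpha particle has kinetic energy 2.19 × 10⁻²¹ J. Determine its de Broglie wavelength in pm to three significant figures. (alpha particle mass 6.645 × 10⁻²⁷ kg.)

λ = 123 pm

p = √(2mKE) = √(2 × 6.645 × 10⁻²⁷ × 2.190 × 10⁻²¹) = 5.395 × 10⁻²⁴ kg·m/s.
λ = h/p = 6.626 × 10⁻³⁴ / 5.395 × 10⁻²⁴ = 1.23 × 10⁻¹⁰ m = 123 pm.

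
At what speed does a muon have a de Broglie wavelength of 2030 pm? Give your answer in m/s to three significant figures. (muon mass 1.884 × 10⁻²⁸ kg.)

p = h/λ = 6.626 × 10⁻³⁴ / 2.030 × 10⁻⁹ = 3.264 × 10⁻²⁵ kg·m/s.
v = p/m = 3.264 × 10⁻²⁵ / 1.884 × 10⁻²⁸ = 1.73 × 10³ m/s = 1730 m/s.

v = 1730 m/s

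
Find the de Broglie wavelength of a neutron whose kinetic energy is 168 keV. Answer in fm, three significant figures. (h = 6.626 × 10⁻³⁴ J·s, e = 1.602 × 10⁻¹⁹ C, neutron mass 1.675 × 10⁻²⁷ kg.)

KE = 168 keV = 2.691 × 10⁻¹⁴ J.
p = √(2mKE) = √(2 × 1.675 × 10⁻²⁷ × 2.691 × 10⁻¹⁴) = 9.495 × 10⁻²¹ kg·m/s.
λ = h/p = 6.626 × 10⁻³⁴ / 9.495 × 10⁻²¹ = 6.98 × 10⁻¹⁴ m = 69.8 fm.

λ = 69.8 fm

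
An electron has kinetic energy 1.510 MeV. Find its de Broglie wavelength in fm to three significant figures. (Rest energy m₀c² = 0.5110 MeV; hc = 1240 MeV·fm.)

λ = 634 fm

Total energy E = KE + m₀c² = 1.510 + 0.5110 = 2.0210 MeV.
(pc)² = E² − (m₀c²)² = (2.0210)² − (0.5110)² = 3.823 MeV², so pc = 1.955 MeV.
λ = hc/(pc) = 1240 MeV·fm / 1.955 MeV = 634 fm.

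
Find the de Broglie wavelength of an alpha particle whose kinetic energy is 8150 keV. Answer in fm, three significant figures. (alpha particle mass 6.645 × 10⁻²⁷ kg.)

λ = 5.03 fm

KE = 8150 keV = 1.306 × 10⁻¹² J.
p = √(2mKE) = √(2 × 6.645 × 10⁻²⁷ × 1.306 × 10⁻¹²) = 1.317 × 10⁻¹⁹ kg·m/s.
λ = h/p = 6.626 × 10⁻³⁴ / 1.317 × 10⁻¹⁹ = 5.03 × 10⁻¹⁵ m = 5.03 fm.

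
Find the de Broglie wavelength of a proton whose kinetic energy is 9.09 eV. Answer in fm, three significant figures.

KE = 9.09 eV = 1.456 × 10⁻¹⁸ J.
p = √(2mKE) = √(2 × 1.673 × 10⁻²⁷ × 1.456 × 10⁻¹⁸) = 6.980 × 10⁻²³ kg·m/s.
λ = h/p = 6.626 × 10⁻³⁴ / 6.980 × 10⁻²³ = 9.49 × 10⁻¹² m = 9490 fm.

λ = 9490 fm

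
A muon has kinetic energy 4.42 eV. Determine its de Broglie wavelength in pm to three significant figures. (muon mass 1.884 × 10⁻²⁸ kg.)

λ = 40.6 pm

KE = 4.42 eV = 7.081 × 10⁻¹⁹ J.
p = √(2mKE) = √(2 × 1.884 × 10⁻²⁸ × 7.081 × 10⁻¹⁹) = 1.633 × 10⁻²³ kg·m/s.
λ = h/p = 6.626 × 10⁻³⁴ / 1.633 × 10⁻²³ = 4.06 × 10⁻¹¹ m = 40.6 pm.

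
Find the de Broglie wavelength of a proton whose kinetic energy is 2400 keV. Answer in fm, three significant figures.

λ = 18.5 fm

KE = 2400 keV = 3.845 × 10⁻¹³ J.
p = √(2mKE) = √(2 × 1.673 × 10⁻²⁷ × 3.845 × 10⁻¹³) = 3.587 × 10⁻²⁰ kg·m/s.
λ = h/p = 6.626 × 10⁻³⁴ / 3.587 × 10⁻²⁰ = 1.85 × 10⁻¹⁴ m = 18.5 fm.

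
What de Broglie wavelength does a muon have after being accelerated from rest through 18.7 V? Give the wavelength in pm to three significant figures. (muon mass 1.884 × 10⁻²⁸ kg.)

KE = eV = 1.602 × 10⁻¹⁹ × 18.70 = 2.996 × 10⁻¹⁸ J.
p = √(2mKE) = √(2 × 1.884 × 10⁻²⁸ × 2.996 × 10⁻¹⁸) = 3.360 × 10⁻²³ kg·m/s.
λ = h/p = 6.626 × 10⁻³⁴ / 3.360 × 10⁻²³ = 1.97 × 10⁻¹¹ m = 19.7 pm.

λ = 19.7 pm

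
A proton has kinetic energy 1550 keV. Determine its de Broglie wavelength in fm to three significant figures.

λ = 23.0 fm

KE = 1550 keV = 2.483 × 10⁻¹³ J.
p = √(2mKE) = √(2 × 1.673 × 10⁻²⁷ × 2.483 × 10⁻¹³) = 2.882 × 10⁻²⁰ kg·m/s.
λ = h/p = 6.626 × 10⁻³⁴ / 2.882 × 10⁻²⁰ = 2.30 × 10⁻¹⁴ m = 23.0 fm.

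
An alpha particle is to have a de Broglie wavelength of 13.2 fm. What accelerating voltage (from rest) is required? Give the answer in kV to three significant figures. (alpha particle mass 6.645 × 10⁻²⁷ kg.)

V = 592 kV

p = h/λ = 6.626 × 10⁻³⁴ / 1.320 × 10⁻¹⁴ = 5.020 × 10⁻²⁰ kg·m/s.
KE = p²/(2m) = 1.896 × 10⁻¹³ J.
V = KE/2e = 1.896 × 10⁻¹³ / (2 × 1.602 × 10⁻¹⁹) = 592 kV.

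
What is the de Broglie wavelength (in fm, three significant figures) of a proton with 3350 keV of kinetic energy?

KE = 3350 keV = 5.367 × 10⁻¹³ J.
p = √(2mKE) = √(2 × 1.673 × 10⁻²⁷ × 5.367 × 10⁻¹³) = 4.238 × 10⁻²⁰ kg·m/s.
λ = h/p = 6.626 × 10⁻³⁴ / 4.238 × 10⁻²⁰ = 1.56 × 10⁻¹⁴ m = 15.6 fm.

λ = 15.6 fm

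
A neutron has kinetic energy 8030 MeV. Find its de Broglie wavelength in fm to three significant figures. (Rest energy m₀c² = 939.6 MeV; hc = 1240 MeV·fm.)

Total energy E = KE + m₀c² = 8030 + 939.6 = 8969.6 MeV.
(pc)² = E² − (m₀c²)² = (8969.6)² − (939.6)² = 7.957 × 10⁷ MeV², so pc = 8920 MeV.
λ = hc/(pc) = 1240 MeV·fm / 8920 MeV = 0.139 fm.

λ = 0.139 fm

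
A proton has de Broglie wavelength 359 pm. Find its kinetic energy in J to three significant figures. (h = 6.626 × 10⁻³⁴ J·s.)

p = h/λ = 6.626 × 10⁻³⁴ / 3.590 × 10⁻¹⁰ = 1.846 × 10⁻²⁴ kg·m/s.
KE = p²/(2m) = (1.846 × 10⁻²⁴)² / (2 × 1.673 × 10⁻²⁷) = 1.018 × 10⁻²¹ J = 1.02 × 10⁻²¹ J.

KE = 1.02 × 10⁻²¹ J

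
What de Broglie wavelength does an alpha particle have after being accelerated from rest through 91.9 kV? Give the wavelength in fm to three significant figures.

KE = 2eV = 2 × 1.602 × 10⁻¹⁹ × 9.190 × 10⁴ = 2.944 × 10⁻¹⁴ J.
p = √(2mKE) = √(2 × 6.645 × 10⁻²⁷ × 2.944 × 10⁻¹⁴) = 1.978 × 10⁻²⁰ kg·m/s.
λ = h/p = 6.626 × 10⁻³⁴ / 1.978 × 10⁻²⁰ = 3.35 × 10⁻¹⁴ m = 33.5 fm.

λ = 33.5 fm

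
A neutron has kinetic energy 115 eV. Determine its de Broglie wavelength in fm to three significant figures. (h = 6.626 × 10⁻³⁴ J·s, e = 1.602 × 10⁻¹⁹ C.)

λ = 2670 fm

KE = 115 eV = 1.842 × 10⁻¹⁷ J.
p = √(2mKE) = √(2 × 1.675 × 10⁻²⁷ × 1.842 × 10⁻¹⁷) = 2.484 × 10⁻²² kg·m/s.
λ = h/p = 6.626 × 10⁻³⁴ / 2.484 × 10⁻²² = 2.67 × 10⁻¹² m = 2670 fm.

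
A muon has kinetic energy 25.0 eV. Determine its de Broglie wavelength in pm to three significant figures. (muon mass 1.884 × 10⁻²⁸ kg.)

λ = 17.1 pm

KE = 25.0 eV = 4.005 × 10⁻¹⁸ J.
p = √(2mKE) = √(2 × 1.884 × 10⁻²⁸ × 4.005 × 10⁻¹⁸) = 3.885 × 10⁻²³ kg·m/s.
λ = h/p = 6.626 × 10⁻³⁴ / 3.885 × 10⁻²³ = 1.71 × 10⁻¹¹ m = 17.1 pm.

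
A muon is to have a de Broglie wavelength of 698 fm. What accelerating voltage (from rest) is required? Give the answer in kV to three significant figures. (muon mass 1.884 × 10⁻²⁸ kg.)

V = 14.9 kV

p = h/λ = 6.626 × 10⁻³⁴ / 6.980 × 10⁻¹³ = 9.493 × 10⁻²² kg·m/s.
KE = p²/(2m) = 2.392 × 10⁻¹⁵ J.
V = KE/e = 2.392 × 10⁻¹⁵ / (1.602 × 10⁻¹⁹) = 14.9 kV.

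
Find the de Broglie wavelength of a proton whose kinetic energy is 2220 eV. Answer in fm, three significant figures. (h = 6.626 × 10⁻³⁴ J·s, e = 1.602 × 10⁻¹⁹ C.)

KE = 2220 eV = 3.556 × 10⁻¹⁶ J.
p = √(2mKE) = √(2 × 1.673 × 10⁻²⁷ × 3.556 × 10⁻¹⁶) = 1.091 × 10⁻²¹ kg·m/s.
λ = h/p = 6.626 × 10⁻³⁴ / 1.091 × 10⁻²¹ = 6.07 × 10⁻¹³ m = 607 fm.

λ = 607 fm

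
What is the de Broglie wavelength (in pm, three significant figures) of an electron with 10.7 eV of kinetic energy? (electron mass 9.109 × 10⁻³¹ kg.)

λ = 375 pm

KE = 10.7 eV = 1.714 × 10⁻¹⁸ J.
p = √(2mKE) = √(2 × 9.109 × 10⁻³¹ × 1.714 × 10⁻¹⁸) = 1.767 × 10⁻²⁴ kg·m/s.
λ = h/p = 6.626 × 10⁻³⁴ / 1.767 × 10⁻²⁴ = 3.75 × 10⁻¹⁰ m = 375 pm.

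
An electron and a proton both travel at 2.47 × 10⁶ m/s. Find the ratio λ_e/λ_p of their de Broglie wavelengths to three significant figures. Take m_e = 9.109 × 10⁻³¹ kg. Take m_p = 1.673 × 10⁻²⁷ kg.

At fixed v, p = mv so λ = h/(mv) ∝ 1/m.
λ_e/λ_p = m_p/m_e = 1.673 × 10⁻²⁷/9.109 × 10⁻³¹ = 1840.

λ_e/λ_p = 1840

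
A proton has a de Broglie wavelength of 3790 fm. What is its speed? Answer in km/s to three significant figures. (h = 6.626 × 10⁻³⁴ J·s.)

v = 104 km/s

p = h/λ = 6.626 × 10⁻³⁴ / 3.790 × 10⁻¹² = 1.748 × 10⁻²² kg·m/s.
v = p/m = 1.748 × 10⁻²² / 1.673 × 10⁻²⁷ = 1.04 × 10⁵ m/s = 104 km/s.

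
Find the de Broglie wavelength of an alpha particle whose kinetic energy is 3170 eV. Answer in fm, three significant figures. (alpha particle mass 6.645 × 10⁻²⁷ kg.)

KE = 3170 eV = 5.078 × 10⁻¹⁶ J.
p = √(2mKE) = √(2 × 6.645 × 10⁻²⁷ × 5.078 × 10⁻¹⁶) = 2.598 × 10⁻²¹ kg·m/s.
λ = h/p = 6.626 × 10⁻³⁴ / 2.598 × 10⁻²¹ = 2.55 × 10⁻¹³ m = 255 fm.

λ = 255 fm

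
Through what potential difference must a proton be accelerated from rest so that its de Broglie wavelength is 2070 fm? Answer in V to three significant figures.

p = h/λ = 6.626 × 10⁻³⁴ / 2.070 × 10⁻¹² = 3.201 × 10⁻²² kg·m/s.
KE = p²/(2m) = 3.062 × 10⁻¹⁷ J.
V = KE/e = 3.062 × 10⁻¹⁷ / (1.602 × 10⁻¹⁹) = 191 V.

V = 191 V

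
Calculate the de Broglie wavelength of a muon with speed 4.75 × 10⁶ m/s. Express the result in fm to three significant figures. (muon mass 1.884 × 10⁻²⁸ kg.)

p = mv = 1.884 × 10⁻²⁸ × 4.75 × 10⁶ = 8.949 × 10⁻²² kg·m/s.
λ = h/p = 6.626 × 10⁻³⁴ / 8.949 × 10⁻²² = 7.40 × 10⁻¹³ m = 740 fm.

λ = 740 fm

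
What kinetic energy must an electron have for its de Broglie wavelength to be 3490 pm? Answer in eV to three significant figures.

p = h/λ = 6.626 × 10⁻³⁴ / 3.490 × 10⁻⁹ = 1.899 × 10⁻²⁵ kg·m/s.
KE = p²/(2m) = (1.899 × 10⁻²⁵)² / (2 × 9.109 × 10⁻³¹) = 1.979 × 10⁻²⁰ J = 0.124 eV.

KE = 0.124 eV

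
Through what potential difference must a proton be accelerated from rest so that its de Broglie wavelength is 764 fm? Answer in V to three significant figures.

p = h/λ = 6.626 × 10⁻³⁴ / 7.640 × 10⁻¹³ = 8.673 × 10⁻²² kg·m/s.
KE = p²/(2m) = 2.248 × 10⁻¹⁶ J.
V = KE/e = 2.248 × 10⁻¹⁶ / (1.602 × 10⁻¹⁹) = 1400 V.

V = 1400 V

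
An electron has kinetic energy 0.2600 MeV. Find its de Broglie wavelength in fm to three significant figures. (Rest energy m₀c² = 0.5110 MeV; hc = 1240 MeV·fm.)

Total energy E = KE + m₀c² = 0.2600 + 0.5110 = 0.7710 MeV.
(pc)² = E² − (m₀c²)² = (0.7710)² − (0.5110)² = 0.3333 MeV², so pc = 0.5773 MeV.
λ = hc/(pc) = 1240 MeV·fm / 0.5773 MeV = 2150 fm.

λ = 2150 fm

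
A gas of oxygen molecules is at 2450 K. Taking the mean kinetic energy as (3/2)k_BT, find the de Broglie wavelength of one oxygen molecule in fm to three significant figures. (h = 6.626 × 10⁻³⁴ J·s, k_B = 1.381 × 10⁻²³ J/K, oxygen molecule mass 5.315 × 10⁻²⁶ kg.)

λ = 9020 fm

KE = (3/2)k_BT = 1.5 × 1.381 × 10⁻²³ × 2450 = 5.075 × 10⁻²⁰ J.
p = √(2mKE) = √(2 × 5.315 × 10⁻²⁶ × 5.075 × 10⁻²⁰) = 7.345 × 10⁻²³ kg·m/s.
λ = h/p = 9.02 × 10⁻¹² m = 9020 fm.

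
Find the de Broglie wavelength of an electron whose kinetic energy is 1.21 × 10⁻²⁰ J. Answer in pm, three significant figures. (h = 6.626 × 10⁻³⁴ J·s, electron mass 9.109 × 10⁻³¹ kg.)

λ = 4460 pm

p = √(2mKE) = √(2 × 9.109 × 10⁻³¹ × 1.210 × 10⁻²⁰) = 1.485 × 10⁻²⁵ kg·m/s.
λ = h/p = 6.626 × 10⁻³⁴ / 1.485 × 10⁻²⁵ = 4.46 × 10⁻⁹ m = 4460 pm.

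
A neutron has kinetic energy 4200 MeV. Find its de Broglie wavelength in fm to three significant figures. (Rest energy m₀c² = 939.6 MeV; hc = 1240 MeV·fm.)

λ = 0.245 fm

Total energy E = KE + m₀c² = 4200 + 939.6 = 5139.6 MeV.
(pc)² = E² − (m₀c²)² = (5139.6)² − (939.6)² = 2.553 × 10⁷ MeV², so pc = 5053 MeV.
λ = hc/(pc) = 1240 MeV·fm / 5053 MeV = 0.245 fm.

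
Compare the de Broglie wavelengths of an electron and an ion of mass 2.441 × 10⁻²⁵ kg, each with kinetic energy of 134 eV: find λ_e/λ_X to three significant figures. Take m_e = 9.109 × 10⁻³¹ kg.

At fixed KE, p = √(2mKE) so λ = h/p ∝ 1/√m.
λ_e/λ_X = √(m_X/m_e) = √(2.441 × 10⁻²⁵/9.109 × 10⁻³¹) = √(2.680 × 10⁵) = 518.

λ_e/λ_X = 518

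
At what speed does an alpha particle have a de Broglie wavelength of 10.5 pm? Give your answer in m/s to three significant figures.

v = 9500 m/s

p = h/λ = 6.626 × 10⁻³⁴ / 1.050 × 10⁻¹¹ = 6.310 × 10⁻²³ kg·m/s.
v = p/m = 6.310 × 10⁻²³ / 6.645 × 10⁻²⁷ = 9.50 × 10³ m/s = 9500 m/s.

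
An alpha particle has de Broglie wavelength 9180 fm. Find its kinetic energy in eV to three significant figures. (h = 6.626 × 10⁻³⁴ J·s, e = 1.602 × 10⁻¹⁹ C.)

p = h/λ = 6.626 × 10⁻³⁴ / 9.180 × 10⁻¹² = 7.218 × 10⁻²³ kg·m/s.
KE = p²/(2m) = (7.218 × 10⁻²³)² / (2 × 6.645 × 10⁻²⁷) = 3.920 × 10⁻¹⁹ J = 2.45 eV.

KE = 2.45 eV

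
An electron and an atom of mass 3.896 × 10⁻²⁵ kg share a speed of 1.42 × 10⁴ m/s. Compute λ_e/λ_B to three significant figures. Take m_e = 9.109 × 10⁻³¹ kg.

At fixed v, p = mv so λ = h/(mv) ∝ 1/m.
λ_e/λ_B = m_B/m_e = 3.896 × 10⁻²⁵/9.109 × 10⁻³¹ = 4.28 × 10⁵.

λ_e/λ_B = 4.28 × 10⁵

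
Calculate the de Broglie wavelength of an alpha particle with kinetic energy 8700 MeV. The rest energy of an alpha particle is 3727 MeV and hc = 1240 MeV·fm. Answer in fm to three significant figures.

Total energy E = KE + m₀c² = 8700 + 3727 = 12427 MeV.
(pc)² = E² − (m₀c²)² = (12427)² − (3727)² = 1.405 × 10⁸ MeV², so pc = 1.185 × 10⁴ MeV.
λ = hc/(pc) = 1240 MeV·fm / 1.185 × 10⁴ MeV = 0.105 fm.

λ = 0.105 fm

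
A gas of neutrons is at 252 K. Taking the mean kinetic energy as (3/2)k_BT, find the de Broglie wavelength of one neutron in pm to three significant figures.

λ = 158 pm

KE = (3/2)k_BT = 1.5 × 1.381 × 10⁻²³ × 252 = 5.220 × 10⁻²¹ J.
p = √(2mKE) = √(2 × 1.675 × 10⁻²⁷ × 5.220 × 10⁻²¹) = 4.182 × 10⁻²⁴ kg·m/s.
λ = h/p = 1.58 × 10⁻¹⁰ m = 158 pm.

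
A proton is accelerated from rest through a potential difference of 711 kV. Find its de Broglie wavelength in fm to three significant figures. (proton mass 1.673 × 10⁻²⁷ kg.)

KE = eV = 1.602 × 10⁻¹⁹ × 7.110 × 10⁵ = 1.139 × 10⁻¹³ J.
p = √(2mKE) = √(2 × 1.673 × 10⁻²⁷ × 1.139 × 10⁻¹³) = 1.952 × 10⁻²⁰ kg·m/s.
λ = h/p = 6.626 × 10⁻³⁴ / 1.952 × 10⁻²⁰ = 3.39 × 10⁻¹⁴ m = 33.9 fm.

λ = 33.9 fm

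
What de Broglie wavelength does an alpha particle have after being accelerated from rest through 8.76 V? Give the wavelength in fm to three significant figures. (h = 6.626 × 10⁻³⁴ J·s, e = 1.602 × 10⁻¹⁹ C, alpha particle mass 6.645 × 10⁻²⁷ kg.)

KE = 2eV = 2 × 1.602 × 10⁻¹⁹ × 8.760 = 2.807 × 10⁻¹⁸ J.
p = √(2mKE) = √(2 × 6.645 × 10⁻²⁷ × 2.807 × 10⁻¹⁸) = 1.931 × 10⁻²² kg·m/s.
λ = h/p = 6.626 × 10⁻³⁴ / 1.931 × 10⁻²² = 3.43 × 10⁻¹² m = 3430 fm.

λ = 3430 fm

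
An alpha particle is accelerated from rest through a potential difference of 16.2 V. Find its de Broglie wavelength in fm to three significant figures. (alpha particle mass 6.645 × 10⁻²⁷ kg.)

λ = 2520 fm

KE = 2eV = 2 × 1.602 × 10⁻¹⁹ × 16.20 = 5.190 × 10⁻¹⁸ J.
p = √(2mKE) = √(2 × 6.645 × 10⁻²⁷ × 5.190 × 10⁻¹⁸) = 2.626 × 10⁻²² kg·m/s.
λ = h/p = 6.626 × 10⁻³⁴ / 2.626 × 10⁻²² = 2.52 × 10⁻¹² m = 2520 fm.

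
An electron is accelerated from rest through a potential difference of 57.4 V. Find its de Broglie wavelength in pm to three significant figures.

KE = eV = 1.602 × 10⁻¹⁹ × 57.40 = 9.195 × 10⁻¹⁸ J.
p = √(2mKE) = √(2 × 9.109 × 10⁻³¹ × 9.195 × 10⁻¹⁸) = 4.093 × 10⁻²⁴ kg·m/s.
λ = h/p = 6.626 × 10⁻³⁴ / 4.093 × 10⁻²⁴ = 1.62 × 10⁻¹⁰ m = 162 pm.

λ = 162 pm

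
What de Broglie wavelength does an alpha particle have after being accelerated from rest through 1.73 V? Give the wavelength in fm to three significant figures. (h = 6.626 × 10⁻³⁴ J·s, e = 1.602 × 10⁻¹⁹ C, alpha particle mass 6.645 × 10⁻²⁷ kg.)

λ = 7720 fm

KE = 2eV = 2 × 1.602 × 10⁻¹⁹ × 1.730 = 5.543 × 10⁻¹⁹ J.
p = √(2mKE) = √(2 × 6.645 × 10⁻²⁷ × 5.543 × 10⁻¹⁹) = 8.583 × 10⁻²³ kg·m/s.
λ = h/p = 6.626 × 10⁻³⁴ / 8.583 × 10⁻²³ = 7.72 × 10⁻¹² m = 7720 fm.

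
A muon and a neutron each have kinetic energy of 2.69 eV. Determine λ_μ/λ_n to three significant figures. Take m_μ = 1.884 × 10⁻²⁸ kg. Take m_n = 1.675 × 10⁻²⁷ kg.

At fixed KE, p = √(2mKE) so λ = h/p ∝ 1/√m.
λ_μ/λ_n = √(m_n/m_μ) = √(1.675 × 10⁻²⁷/1.884 × 10⁻²⁸) = √(8.891) = 2.98.

λ_μ/λ_n = 2.98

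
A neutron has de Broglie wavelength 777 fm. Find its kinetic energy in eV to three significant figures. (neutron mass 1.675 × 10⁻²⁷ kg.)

p = h/λ = 6.626 × 10⁻³⁴ / 7.770 × 10⁻¹³ = 8.528 × 10⁻²² kg·m/s.
KE = p²/(2m) = (8.528 × 10⁻²²)² / (2 × 1.675 × 10⁻²⁷) = 2.171 × 10⁻¹⁶ J = 1360 eV.

KE = 1360 eV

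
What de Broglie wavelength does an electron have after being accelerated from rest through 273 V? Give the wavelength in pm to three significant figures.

KE = eV = 1.602 × 10⁻¹⁹ × 273.0 = 4.373 × 10⁻¹⁷ J.
p = √(2mKE) = √(2 × 9.109 × 10⁻³¹ × 4.373 × 10⁻¹⁷) = 8.926 × 10⁻²⁴ kg·m/s.
λ = h/p = 6.626 × 10⁻³⁴ / 8.926 × 10⁻²⁴ = 7.42 × 10⁻¹¹ m = 74.2 pm.

λ = 74.2 pm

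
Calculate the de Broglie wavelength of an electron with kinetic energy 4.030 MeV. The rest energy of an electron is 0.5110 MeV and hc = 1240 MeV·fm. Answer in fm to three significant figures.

Total energy E = KE + m₀c² = 4.030 + 0.5110 = 4.5410 MeV.
(pc)² = E² − (m₀c²)² = (4.5410)² − (0.5110)² = 20.36 MeV², so pc = 4.512 MeV.
λ = hc/(pc) = 1240 MeV·fm / 4.512 MeV = 275 fm.

λ = 275 fm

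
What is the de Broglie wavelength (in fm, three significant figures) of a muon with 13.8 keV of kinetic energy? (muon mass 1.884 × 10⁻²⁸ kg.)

KE = 13.8 keV = 2.211 × 10⁻¹⁵ J.
p = √(2mKE) = √(2 × 1.884 × 10⁻²⁸ × 2.211 × 10⁻¹⁵) = 9.127 × 10⁻²² kg·m/s.
λ = h/p = 6.626 × 10⁻³⁴ / 9.127 × 10⁻²² = 7.26 × 10⁻¹³ m = 726 fm.

λ = 726 fm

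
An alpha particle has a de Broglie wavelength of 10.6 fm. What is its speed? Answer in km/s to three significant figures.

p = h/λ = 6.626 × 10⁻³⁴ / 1.060 × 10⁻¹⁴ = 6.251 × 10⁻²⁰ kg·m/s.
v = p/m = 6.251 × 10⁻²⁰ / 6.645 × 10⁻²⁷ = 9.41 × 10⁶ m/s = 9410 km/s.

v = 9410 km/s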